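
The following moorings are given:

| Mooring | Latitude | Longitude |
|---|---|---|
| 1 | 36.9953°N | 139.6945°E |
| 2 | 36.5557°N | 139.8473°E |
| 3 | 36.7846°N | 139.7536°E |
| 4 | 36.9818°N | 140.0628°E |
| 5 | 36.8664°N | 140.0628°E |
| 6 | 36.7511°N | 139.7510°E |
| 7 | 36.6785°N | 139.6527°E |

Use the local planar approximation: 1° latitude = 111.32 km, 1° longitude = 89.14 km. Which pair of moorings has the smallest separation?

Pairwise distances:
1–2: 50.7964 km
1–3: 24.0395 km
1–4: 32.8646 km
1–5: 35.8291 km
1–6: 27.6470 km
1–7: 35.4625 km
2–3: 26.8151 km
2–4: 51.1756 km
2–5: 39.5636 km
2–6: 23.3845 km
2–7: 22.0857 km
3–4: 35.2360 km
3–5: 29.0274 km
3–6: 3.7364 km
3–7: 14.8458 km
4–5: 12.8463 km
4–6: 37.8423 km
4–7: 49.7627 km
5–6: 30.6144 km
5–7: 42.1175 km
6–7: 11.9204 km
Closest pair: 3–6 at 3.7364 km.

3 and 6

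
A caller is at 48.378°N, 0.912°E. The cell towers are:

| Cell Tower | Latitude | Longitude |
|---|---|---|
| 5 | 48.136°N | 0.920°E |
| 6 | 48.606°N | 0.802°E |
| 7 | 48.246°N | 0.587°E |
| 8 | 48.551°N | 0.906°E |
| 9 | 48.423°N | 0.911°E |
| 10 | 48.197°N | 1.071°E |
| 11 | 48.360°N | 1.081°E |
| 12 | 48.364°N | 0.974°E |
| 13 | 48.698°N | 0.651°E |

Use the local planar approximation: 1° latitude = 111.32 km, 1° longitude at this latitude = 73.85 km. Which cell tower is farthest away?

13

Distances from 48.378°N, 0.912°E:
5: √((-0.242·111.32)² + (0.008·73.85)²) = √(725.73343 + 0.34904) = 26.946 km
6: √((0.228·111.32)² + (-0.110·73.85)²) = √(644.19313 + 65.99125) = 26.649 km
7: √((-0.132·111.32)² + (-0.325·73.85)²) = √(215.92069 + 576.06000) = 28.142 km
8: √((0.173·111.32)² + (-0.006·73.85)²) = √(370.88443 + 0.19634) = 19.263 km
9: √((0.045·111.32)² + (-0.001·73.85)²) = √(25.09409 + 0.00545) = 5.010 km
10: √((-0.181·111.32)² + (0.159·73.85)²) = √(405.97898 + 137.87809) = 23.321 km
11: √((-0.018·111.32)² + (0.169·73.85)²) = √(4.01505 + 155.76662) = 12.640 km
12: √((-0.014·111.32)² + (0.062·73.85)²) = √(2.42886 + 20.96449) = 4.837 km
13: √((0.320·111.32)² + (-0.261·73.85)²) = √(1268.95538 + 371.51984) = 40.503 km
Maximum: 13 at 40.503 km.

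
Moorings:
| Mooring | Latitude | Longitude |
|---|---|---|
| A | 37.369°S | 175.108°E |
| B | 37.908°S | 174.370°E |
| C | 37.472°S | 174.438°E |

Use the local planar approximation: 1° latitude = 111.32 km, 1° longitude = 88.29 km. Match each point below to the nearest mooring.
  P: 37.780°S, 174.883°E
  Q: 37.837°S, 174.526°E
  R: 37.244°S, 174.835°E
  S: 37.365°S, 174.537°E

P at 37.780°S, 174.883°E:
  A: √((0.411·111.32)² + (0.225·88.29)²) = √(2093.29309 + 394.62816) = 49.879 km
  B: √((-0.128·111.32)² + (-0.513·88.29)²) = √(203.03286 + 2051.43501) = 47.481 km
  C: √((0.308·111.32)² + (-0.445·88.29)²) = √(1175.56820 + 1543.62945) = 52.146 km
  → nearest: B (47.481 km)
Q at 37.837°S, 174.526°E:
  A: √((0.468·111.32)² + (0.582·88.29)²) = √(2714.17660 + 2640.39562) = 73.175 km
  B: √((-0.071·111.32)² + (-0.156·88.29)²) = √(62.46879 + 189.70214) = 15.880 km
  C: √((0.365·111.32)² + (-0.088·88.29)²) = √(1650.94317 + 60.36544) = 41.368 km
  → nearest: B (15.880 km)
R at 37.244°S, 174.835°E:
  A: √((-0.125·111.32)² + (0.273·88.29)²) = √(193.62722 + 580.96280) = 27.831 km
  B: √((-0.664·111.32)² + (-0.465·88.29)²) = √(5463.64602 + 1685.50071) = 84.553 km
  C: √((-0.228·111.32)² + (-0.397·88.29)²) = √(644.19313 + 1228.58171) = 43.276 km
  → nearest: A (27.831 km)
S at 37.365°S, 174.537°E:
  A: √((-0.004·111.32)² + (0.571·88.29)²) = √(0.19827 + 2541.53006) = 50.416 km
  B: √((-0.543·111.32)² + (-0.167·88.29)²) = √(3653.81079 + 217.39822) = 62.219 km
  C: √((-0.107·111.32)² + (-0.099·88.29)²) = √(141.87764 + 76.40001) = 14.774 km
  → nearest: C (14.774 km)

P→B; Q→B; R→A; S→C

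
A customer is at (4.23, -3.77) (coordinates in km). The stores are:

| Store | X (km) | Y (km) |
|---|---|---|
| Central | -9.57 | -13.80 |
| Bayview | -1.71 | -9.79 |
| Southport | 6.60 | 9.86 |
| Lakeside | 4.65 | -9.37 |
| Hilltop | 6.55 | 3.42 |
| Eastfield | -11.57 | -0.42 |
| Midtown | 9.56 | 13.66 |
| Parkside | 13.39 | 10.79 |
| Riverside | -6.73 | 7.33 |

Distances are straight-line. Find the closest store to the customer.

Distances from (4.23, -3.77):
Central: √((-13.80)² + (-10.03)²) = √(190.4400 + 100.6009) = 17.06 km
Bayview: √((-5.94)² + (-6.02)²) = √(35.2836 + 36.2404) = 8.46 km
Southport: √((2.37)² + (13.63)²) = √(5.6169 + 185.7769) = 13.83 km
Lakeside: √((0.42)² + (-5.60)²) = √(0.1764 + 31.3600) = 5.62 km
Hilltop: √((2.32)² + (7.19)²) = √(5.3824 + 51.6961) = 7.56 km
Eastfield: √((-15.80)² + (3.35)²) = √(249.6400 + 11.2225) = 16.15 km
Midtown: √((5.33)² + (17.43)²) = √(28.4089 + 303.8049) = 18.23 km
Parkside: √((9.16)² + (14.56)²) = √(83.9056 + 211.9936) = 17.20 km
Riverside: √((-10.96)² + (11.10)²) = √(120.1216 + 123.2100) = 15.60 km
Minimum: Lakeside at 5.62 km.

Lakeside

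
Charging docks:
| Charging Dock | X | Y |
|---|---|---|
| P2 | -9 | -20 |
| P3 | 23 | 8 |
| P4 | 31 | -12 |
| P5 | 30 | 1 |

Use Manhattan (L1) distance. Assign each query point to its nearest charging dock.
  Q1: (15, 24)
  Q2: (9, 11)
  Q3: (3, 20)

Q1→P3; Q2→P3; Q3→P3

Q1 at (15, 24):
  P2: 68
  P3: 24
  P4: 52
  P5: 38
  → nearest: P3 (24)
Q2 at (9, 11):
  P2: 49
  P3: 17
  P4: 45
  P5: 31
  → nearest: P3 (17)
Q3 at (3, 20):
  P2: 52
  P3: 32
  P4: 60
  P5: 46
  → nearest: P3 (32)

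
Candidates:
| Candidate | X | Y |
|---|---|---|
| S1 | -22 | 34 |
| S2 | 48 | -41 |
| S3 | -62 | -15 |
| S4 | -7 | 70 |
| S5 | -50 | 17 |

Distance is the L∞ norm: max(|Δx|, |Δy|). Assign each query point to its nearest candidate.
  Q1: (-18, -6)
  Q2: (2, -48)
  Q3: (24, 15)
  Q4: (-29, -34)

Q1 at (-18, -6):
  S1: 40
  S2: 66
  S3: 44
  S4: 76
  S5: 32
  → nearest: S5 (32)
Q2 at (2, -48):
  S1: 82
  S2: 46
  S3: 64
  S4: 118
  S5: 65
  → nearest: S2 (46)
Q3 at (24, 15):
  S1: 46
  S2: 56
  S3: 86
  S4: 55
  S5: 74
  → nearest: S1 (46)
Q4 at (-29, -34):
  S1: 68
  S2: 77
  S3: 33
  S4: 104
  S5: 51
  → nearest: S3 (33)

Q1→S5; Q2→S2; Q3→S1; Q4→S3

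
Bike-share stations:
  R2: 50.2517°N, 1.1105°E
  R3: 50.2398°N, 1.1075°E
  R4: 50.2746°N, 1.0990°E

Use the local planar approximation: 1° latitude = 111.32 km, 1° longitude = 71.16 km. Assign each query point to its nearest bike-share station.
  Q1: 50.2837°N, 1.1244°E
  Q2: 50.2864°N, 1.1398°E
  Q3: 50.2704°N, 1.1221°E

Q1 at 50.2837°N, 1.1244°E:
  R2: 3.6970 km
  R3: 5.0327 km
  R4: 2.0720 km
  → nearest: R4 (2.0720 km)
Q2 at 50.2864°N, 1.1398°E:
  R2: 4.3896 km
  R3: 5.6739 km
  R4: 3.1867 km
  → nearest: R4 (3.1867 km)
Q3 at 50.2704°N, 1.1221°E:
  R2: 2.2394 km
  R3: 3.5613 km
  R4: 1.7090 km
  → nearest: R4 (1.7090 km)

Q1→R4; Q2→R4; Q3→R4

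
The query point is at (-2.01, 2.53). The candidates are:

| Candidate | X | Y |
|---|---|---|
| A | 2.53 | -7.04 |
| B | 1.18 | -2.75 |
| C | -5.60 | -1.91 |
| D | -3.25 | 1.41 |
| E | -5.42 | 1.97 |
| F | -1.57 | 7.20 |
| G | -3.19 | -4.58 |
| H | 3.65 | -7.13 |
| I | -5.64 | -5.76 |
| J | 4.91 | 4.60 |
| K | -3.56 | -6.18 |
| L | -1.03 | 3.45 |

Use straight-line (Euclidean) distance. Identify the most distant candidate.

Distances from (-2.01, 2.53):
A: 10.59
B: 6.17
C: 5.71
D: 1.67
E: 3.46
F: 4.69
G: 7.21
H: 11.20
I: 9.05
J: 7.22
K: 8.85
L: 1.34
Maximum: H at 11.20.

H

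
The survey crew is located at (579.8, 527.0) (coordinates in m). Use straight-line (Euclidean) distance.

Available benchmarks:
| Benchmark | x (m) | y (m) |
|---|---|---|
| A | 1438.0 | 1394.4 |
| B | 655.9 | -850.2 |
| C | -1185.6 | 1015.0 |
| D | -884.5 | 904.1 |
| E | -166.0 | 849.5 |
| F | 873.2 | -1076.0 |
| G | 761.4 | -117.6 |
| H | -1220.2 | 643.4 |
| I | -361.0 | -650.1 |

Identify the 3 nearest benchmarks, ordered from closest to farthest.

G, E, A

Distances from (579.8, 527.0):
A: √((858.2)² + (867.4)²) = √(736507.240 + 752382.760) = 1220.2 m
B: √((76.1)² + (-1377.2)²) = √(5791.210 + 1896679.840) = 1379.3 m
C: √((-1765.4)² + (488.0)²) = √(3116637.160 + 238144.000) = 1831.6 m
D: √((-1464.3)² + (377.1)²) = √(2144174.490 + 142204.410) = 1512.1 m
E: √((-745.8)² + (322.5)²) = √(556217.640 + 104006.250) = 812.5 m
F: √((293.4)² + (-1603.0)²) = √(86083.560 + 2569609.000) = 1629.6 m
G: √((181.6)² + (-644.6)²) = √(32978.560 + 415509.160) = 669.7 m
H: √((-1800.0)² + (116.4)²) = √(3240000.000 + 13548.960) = 1803.8 m
I: √((-940.8)² + (-1177.1)²) = √(885104.640 + 1385564.410) = 1506.9 m
Sorted: G (669.7 m) < E (812.5 m) < A (1220.2 m) < B (1379.3 m) < I (1506.9 m) < …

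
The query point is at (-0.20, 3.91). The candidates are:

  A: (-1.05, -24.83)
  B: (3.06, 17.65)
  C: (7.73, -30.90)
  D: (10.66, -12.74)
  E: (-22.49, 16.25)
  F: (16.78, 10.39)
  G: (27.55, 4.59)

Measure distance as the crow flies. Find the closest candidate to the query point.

Distances from (-0.20, 3.91):
A: √((-0.85)² + (-28.74)²) = √(0.7225 + 825.9876) = 28.75
B: √((3.26)² + (13.74)²) = √(10.6276 + 188.7876) = 14.12
C: √((7.93)² + (-34.81)²) = √(62.8849 + 1211.7361) = 35.70
D: √((10.86)² + (-16.65)²) = √(117.9396 + 277.2225) = 19.88
E: √((-22.29)² + (12.34)²) = √(496.8441 + 152.2756) = 25.48
F: √((16.98)² + (6.48)²) = √(288.3204 + 41.9904) = 18.17
G: √((27.75)² + (0.68)²) = √(770.0625 + 0.4624) = 27.76
Minimum: B at 14.12.

B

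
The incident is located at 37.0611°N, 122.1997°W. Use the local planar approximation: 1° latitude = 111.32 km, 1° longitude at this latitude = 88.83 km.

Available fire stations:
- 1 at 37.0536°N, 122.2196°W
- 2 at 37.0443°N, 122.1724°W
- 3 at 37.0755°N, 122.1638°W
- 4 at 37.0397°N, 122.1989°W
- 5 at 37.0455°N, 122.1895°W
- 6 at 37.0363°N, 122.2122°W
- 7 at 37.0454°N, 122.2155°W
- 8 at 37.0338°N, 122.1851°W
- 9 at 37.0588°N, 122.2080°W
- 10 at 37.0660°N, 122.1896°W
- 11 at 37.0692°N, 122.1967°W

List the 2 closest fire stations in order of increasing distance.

Distances from 37.0611°N, 122.1997°W:
1: √((-0.0075·111.32)² + (-0.0199·88.83)²) = √(0.697058 + 3.124823) = 1.9550 km
2: √((-0.0168·111.32)² + (0.0273·88.83)²) = √(3.497558 + 5.880911) = 3.0624 km
3: √((0.0144·111.32)² + (0.0359·88.83)²) = √(2.569635 + 10.169702) = 3.5692 km
4: √((-0.0214·111.32)² + (0.0008·88.83)²) = √(5.675106 + 0.005050) = 2.3833 km
5: √((-0.0156·111.32)² + (0.0102·88.83)²) = √(3.015752 + 0.820956) = 1.9588 km
6: √((-0.0248·111.32)² + (-0.0125·88.83)²) = √(7.621663 + 1.232933) = 2.9757 km
7: √((-0.0157·111.32)² + (-0.0158·88.83)²) = √(3.054539 + 1.969852) = 2.2415 km
8: √((-0.0273·111.32)² + (0.0146·88.83)²) = √(9.235740 + 1.681996) = 3.3042 km
9: √((-0.0023·111.32)² + (-0.0083·88.83)²) = √(0.065554 + 0.543595) = 0.7805 km
10: √((0.0049·111.32)² + (0.0101·88.83)²) = √(0.297535 + 0.804937) = 1.0500 km
11: √((0.0081·111.32)² + (0.0030·88.83)²) = √(0.813048 + 0.071017) = 0.9402 km
Sorted: 9 (0.7805 km) < 11 (0.9402 km) < 10 (1.0500 km) < 1 (1.9550 km) < …

9, 11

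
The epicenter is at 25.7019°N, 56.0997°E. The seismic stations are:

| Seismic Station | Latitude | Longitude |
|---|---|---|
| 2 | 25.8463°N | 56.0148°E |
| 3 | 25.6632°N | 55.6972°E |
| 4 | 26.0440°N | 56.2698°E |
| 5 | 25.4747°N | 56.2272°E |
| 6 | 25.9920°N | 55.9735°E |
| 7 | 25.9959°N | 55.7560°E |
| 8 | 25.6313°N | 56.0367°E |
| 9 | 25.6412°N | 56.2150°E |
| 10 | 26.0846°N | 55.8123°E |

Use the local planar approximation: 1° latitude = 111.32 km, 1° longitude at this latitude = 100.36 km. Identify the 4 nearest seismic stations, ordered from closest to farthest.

8, 9, 2, 5

Distances from 25.7019°N, 56.0997°E:
2: 18.1932 km
3: 40.6240 km
4: 41.7338 km
5: 28.3446 km
6: 34.6888 km
7: 47.5494 km
8: 10.0868 km
9: 13.3999 km
10: 51.4479 km
Sorted: 8 (10.0868 km) < 9 (13.3999 km) < 2 (18.1932 km) < 5 (28.3446 km) < 6 (34.6888 km) < 3 (40.6240 km) < …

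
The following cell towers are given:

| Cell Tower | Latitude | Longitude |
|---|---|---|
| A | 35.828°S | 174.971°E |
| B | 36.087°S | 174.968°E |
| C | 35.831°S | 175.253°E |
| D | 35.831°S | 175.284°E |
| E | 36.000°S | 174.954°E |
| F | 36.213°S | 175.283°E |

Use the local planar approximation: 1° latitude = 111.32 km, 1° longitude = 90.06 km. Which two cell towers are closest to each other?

Pairwise distances:
C–D: 2.792 km
B–E: 9.767 km
A–E: 19.208 km
A–C: 25.399 km
A–D: 28.191 km
A–B: 28.833 km
B–F: 31.647 km
C–E: 32.849 km
D–E: 35.174 km
E–F: 37.949 km
B–C: 38.353 km
B–D: 40.275 km
D–F: 42.524 km
C–F: 42.610 km
A–F: 51.248 km
Closest pair: C–D at 2.792 km.

C and D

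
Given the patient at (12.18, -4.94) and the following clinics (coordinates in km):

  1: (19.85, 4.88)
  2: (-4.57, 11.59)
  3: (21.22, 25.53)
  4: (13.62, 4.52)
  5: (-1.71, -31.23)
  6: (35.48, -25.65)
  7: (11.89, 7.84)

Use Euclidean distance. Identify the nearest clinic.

Distances from (12.18, -4.94):
1: √((7.67)² + (9.82)²) = √(58.8289 + 96.4324) = 12.46 km
2: √((-16.75)² + (16.53)²) = √(280.5625 + 273.2409) = 23.53 km
3: √((9.04)² + (30.47)²) = √(81.7216 + 928.4209) = 31.78 km
4: √((1.44)² + (9.46)²) = √(2.0736 + 89.4916) = 9.57 km
5: √((-13.89)² + (-26.29)²) = √(192.9321 + 691.1641) = 29.73 km
6: √((23.30)² + (-20.71)²) = √(542.8900 + 428.9041) = 31.17 km
7: √((-0.29)² + (12.78)²) = √(0.0841 + 163.3284) = 12.78 km
Minimum: 4 at 9.57 km.

4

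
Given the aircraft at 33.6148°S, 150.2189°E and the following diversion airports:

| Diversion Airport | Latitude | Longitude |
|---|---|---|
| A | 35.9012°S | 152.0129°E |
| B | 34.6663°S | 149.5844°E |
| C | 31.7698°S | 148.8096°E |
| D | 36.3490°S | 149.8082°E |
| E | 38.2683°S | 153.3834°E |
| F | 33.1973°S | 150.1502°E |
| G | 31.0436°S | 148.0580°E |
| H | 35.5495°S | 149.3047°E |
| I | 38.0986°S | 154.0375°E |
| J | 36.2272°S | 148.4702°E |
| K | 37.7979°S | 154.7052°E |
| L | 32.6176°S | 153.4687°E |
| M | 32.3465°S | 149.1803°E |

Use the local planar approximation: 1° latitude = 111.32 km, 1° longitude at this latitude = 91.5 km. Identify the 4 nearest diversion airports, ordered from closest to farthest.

Distances from 33.6148°S, 150.2189°E:
A: 302.8647 km
B: 130.6598 km
C: 242.5108 km
D: 306.6822 km
E: 593.4584 km
F: 46.8993 km
G: 347.8785 km
H: 231.0450 km
I: 609.2775 km
J: 331.9243 km
K: 620.7649 km
L: 317.4017 km
M: 170.1907 km
Sorted: F (46.8993 km) < B (130.6598 km) < M (170.1907 km) < H (231.0450 km) < C (242.5108 km) < A (302.8647 km) < …

F, B, M, H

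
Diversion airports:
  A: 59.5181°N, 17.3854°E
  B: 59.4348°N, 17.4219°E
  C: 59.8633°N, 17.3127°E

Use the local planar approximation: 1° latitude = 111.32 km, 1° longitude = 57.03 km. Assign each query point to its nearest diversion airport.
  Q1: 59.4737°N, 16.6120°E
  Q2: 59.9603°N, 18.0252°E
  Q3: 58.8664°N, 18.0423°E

Q1→A; Q2→C; Q3→B

Q1 at 59.4737°N, 16.6120°E:
  A: 44.3831 km
  B: 46.3911 km
  C: 58.9733 km
  → nearest: A (44.3831 km)
Q2 at 59.9603°N, 18.0252°E:
  A: 61.2742 km
  B: 67.8666 km
  C: 42.0441 km
  → nearest: C (42.0441 km)
Q3 at 58.8664°N, 18.0423°E:
  A: 81.6491 km
  B: 72.4947 km
  C: 118.5190 km
  → nearest: B (72.4947 km)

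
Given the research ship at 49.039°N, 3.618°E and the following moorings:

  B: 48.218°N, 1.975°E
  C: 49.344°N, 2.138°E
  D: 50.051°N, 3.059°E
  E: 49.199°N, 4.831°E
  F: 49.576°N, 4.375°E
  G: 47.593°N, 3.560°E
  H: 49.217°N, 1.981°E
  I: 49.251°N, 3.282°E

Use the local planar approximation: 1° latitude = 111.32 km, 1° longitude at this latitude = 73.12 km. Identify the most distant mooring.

Distances from 49.039°N, 3.618°E:
B: √((-0.821·111.32)² + (-1.643·73.12)²) = √(8352.81206 + 14432.69694) = 150.949 km
C: √((0.305·111.32)² + (-1.480·73.12)²) = √(1152.77905 + 11711.04895) = 113.419 km
D: √((1.012·111.32)² + (-0.559·73.12)²) = √(12691.33829 + 1670.69042) = 119.842 km
E: √((0.160·111.32)² + (1.213·73.12)²) = √(317.23885 + 7866.72497) = 90.465 km
F: √((0.537·111.32)² + (0.757·73.12)²) = √(3573.50971 + 3063.82619) = 81.470 km
G: √((-1.446·111.32)² + (-0.058·73.12)²) = √(25910.92882 + 17.98574) = 161.025 km
H: √((0.178·111.32)² + (-1.637·73.12)²) = √(392.63264 + 14327.47714) = 121.326 km
I: √((0.212·111.32)² + (-0.336·73.12)²) = √(556.95245 + 603.60235) = 34.067 km
Maximum: G at 161.025 km.

G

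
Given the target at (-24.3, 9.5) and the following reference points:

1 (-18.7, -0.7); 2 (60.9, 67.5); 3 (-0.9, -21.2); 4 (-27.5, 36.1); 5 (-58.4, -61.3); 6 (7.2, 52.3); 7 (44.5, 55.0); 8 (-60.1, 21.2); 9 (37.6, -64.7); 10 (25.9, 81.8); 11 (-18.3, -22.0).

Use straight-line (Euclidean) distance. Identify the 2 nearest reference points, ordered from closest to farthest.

Distances from (-24.3, 9.5):
1: √((5.6)² + (-10.2)²) = √(31.360 + 104.040) = 11.6
2: √((85.2)² + (58.0)²) = √(7259.040 + 3364.000) = 103.1
3: √((23.4)² + (-30.7)²) = √(547.560 + 942.490) = 38.6
4: √((-3.2)² + (26.6)²) = √(10.240 + 707.560) = 26.8
5: √((-34.1)² + (-70.8)²) = √(1162.810 + 5012.640) = 78.6
6: √((31.5)² + (42.8)²) = √(992.250 + 1831.840) = 53.1
7: √((68.8)² + (45.5)²) = √(4733.440 + 2070.250) = 82.5
8: √((-35.8)² + (11.7)²) = √(1281.640 + 136.890) = 37.7
9: √((61.9)² + (-74.2)²) = √(3831.610 + 5505.640) = 96.6
10: √((50.2)² + (72.3)²) = √(2520.040 + 5227.290) = 88.0
11: √((6.0)² + (-31.5)²) = √(36.000 + 992.250) = 32.1
Sorted: 1 (11.6) < 4 (26.8) < 11 (32.1) < 8 (37.7) < …

1, 4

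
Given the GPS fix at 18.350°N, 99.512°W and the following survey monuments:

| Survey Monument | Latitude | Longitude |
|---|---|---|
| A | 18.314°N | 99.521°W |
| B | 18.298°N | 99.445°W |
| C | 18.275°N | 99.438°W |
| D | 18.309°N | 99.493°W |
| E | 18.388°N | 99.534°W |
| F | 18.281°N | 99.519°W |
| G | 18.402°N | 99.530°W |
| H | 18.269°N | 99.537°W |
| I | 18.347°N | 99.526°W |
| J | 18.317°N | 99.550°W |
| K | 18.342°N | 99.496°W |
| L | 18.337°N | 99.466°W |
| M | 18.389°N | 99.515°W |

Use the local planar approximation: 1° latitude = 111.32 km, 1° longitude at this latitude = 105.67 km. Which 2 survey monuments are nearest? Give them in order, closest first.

I, K

Distances from 18.350°N, 99.512°W:
A: 4.119 km
B: 9.145 km
C: 11.439 km
D: 4.986 km
E: 4.827 km
F: 7.717 km
G: 6.093 km
H: 9.396 km
I: 1.517 km
J: 5.442 km
K: 1.911 km
L: 5.072 km
M: 4.353 km
Sorted: I (1.517 km) < K (1.911 km) < A (4.119 km) < M (4.353 km) < …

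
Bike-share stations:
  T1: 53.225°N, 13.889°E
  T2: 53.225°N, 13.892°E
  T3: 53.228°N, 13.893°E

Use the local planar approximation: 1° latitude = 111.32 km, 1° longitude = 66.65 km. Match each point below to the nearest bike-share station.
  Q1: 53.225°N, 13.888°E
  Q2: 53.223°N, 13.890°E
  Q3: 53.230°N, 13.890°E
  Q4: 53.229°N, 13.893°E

Q1 at 53.225°N, 13.888°E:
  T1: 0.067 km
  T2: 0.267 km
  T3: 0.472 km
  → nearest: T1 (0.067 km)
Q2 at 53.223°N, 13.890°E:
  T1: 0.232 km
  T2: 0.259 km
  T3: 0.591 km
  → nearest: T1 (0.232 km)
Q3 at 53.230°N, 13.890°E:
  T1: 0.561 km
  T2: 0.572 km
  T3: 0.299 km
  → nearest: T3 (0.299 km)
Q4 at 53.229°N, 13.893°E:
  T1: 0.519 km
  T2: 0.450 km
  T3: 0.111 km
  → nearest: T3 (0.111 km)

Q1→T1; Q2→T1; Q3→T3; Q4→T3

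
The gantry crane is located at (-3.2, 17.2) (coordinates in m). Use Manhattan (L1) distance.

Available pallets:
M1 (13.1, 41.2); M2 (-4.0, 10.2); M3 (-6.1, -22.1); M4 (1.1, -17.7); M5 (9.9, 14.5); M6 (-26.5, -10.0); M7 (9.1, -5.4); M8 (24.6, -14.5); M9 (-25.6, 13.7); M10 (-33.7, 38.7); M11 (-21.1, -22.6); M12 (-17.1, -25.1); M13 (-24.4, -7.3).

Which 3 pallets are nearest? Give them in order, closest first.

M2, M5, M9

Distances from (-3.2, 17.2):
M1: 40.3 m
M2: 7.8 m
M3: 42.2 m
M4: 39.2 m
M5: 15.8 m
M6: 50.5 m
M7: 34.9 m
M8: 59.5 m
M9: 25.9 m
M10: 52.0 m
M11: 57.7 m
M12: 56.2 m
M13: 45.7 m
Sorted: M2 (7.8 m) < M5 (15.8 m) < M9 (25.9 m) < M7 (34.9 m) < M4 (39.2 m) < …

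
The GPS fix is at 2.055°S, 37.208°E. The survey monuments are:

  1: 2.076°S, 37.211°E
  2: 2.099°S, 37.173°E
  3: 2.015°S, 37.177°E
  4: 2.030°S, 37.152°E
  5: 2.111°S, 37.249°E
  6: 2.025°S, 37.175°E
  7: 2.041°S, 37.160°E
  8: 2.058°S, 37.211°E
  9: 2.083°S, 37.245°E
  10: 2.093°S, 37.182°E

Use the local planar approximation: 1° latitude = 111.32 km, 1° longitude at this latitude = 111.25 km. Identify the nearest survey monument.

Distances from 2.055°S, 37.208°E:
1: 2.361 km
2: 6.257 km
3: 5.632 km
4: 6.823 km
5: 7.724 km
6: 4.963 km
7: 5.563 km
8: 0.472 km
9: 5.163 km
10: 5.125 km
Minimum: 8 at 0.472 km.

8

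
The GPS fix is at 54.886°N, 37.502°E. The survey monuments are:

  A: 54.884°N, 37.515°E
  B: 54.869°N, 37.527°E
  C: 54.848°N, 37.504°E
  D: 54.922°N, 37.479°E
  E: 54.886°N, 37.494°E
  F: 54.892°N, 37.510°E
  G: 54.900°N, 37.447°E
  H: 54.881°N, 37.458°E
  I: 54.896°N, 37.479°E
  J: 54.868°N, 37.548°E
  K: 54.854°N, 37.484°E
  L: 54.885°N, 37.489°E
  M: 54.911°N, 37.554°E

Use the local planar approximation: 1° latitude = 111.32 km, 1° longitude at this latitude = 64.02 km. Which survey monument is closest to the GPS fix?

E

Distances from 54.886°N, 37.502°E:
A: √((-0.002·111.32)² + (0.013·64.02)²) = √(0.04957 + 0.69266) = 0.862 km
B: √((-0.017·111.32)² + (0.025·64.02)²) = √(3.58133 + 2.56160) = 2.478 km
C: √((-0.038·111.32)² + (0.002·64.02)²) = √(17.89425 + 0.01639) = 4.232 km
D: √((0.036·111.32)² + (-0.023·64.02)²) = √(16.06022 + 2.16814) = 4.269 km
E: √((0.000·111.32)² + (-0.008·64.02)²) = √(0.00000 + 0.26231) = 0.512 km
F: √((0.006·111.32)² + (0.008·64.02)²) = √(0.44612 + 0.26231) = 0.842 km
G: √((0.014·111.32)² + (-0.055·64.02)²) = √(2.42886 + 12.39815) = 3.851 km
H: √((-0.005·111.32)² + (-0.044·64.02)²) = √(0.30980 + 7.93481) = 2.871 km
I: √((0.010·111.32)² + (-0.023·64.02)²) = √(1.23921 + 2.16814) = 1.846 km
J: √((-0.018·111.32)² + (0.046·64.02)²) = √(4.01505 + 8.67255) = 3.562 km
K: √((-0.032·111.32)² + (-0.018·64.02)²) = √(12.68955 + 1.32793) = 3.744 km
L: √((-0.001·111.32)² + (-0.013·64.02)²) = √(0.01239 + 0.69266) = 0.840 km
M: √((0.025·111.32)² + (0.052·64.02)²) = √(7.74509 + 11.08251) = 4.339 km
Minimum: E at 0.512 km.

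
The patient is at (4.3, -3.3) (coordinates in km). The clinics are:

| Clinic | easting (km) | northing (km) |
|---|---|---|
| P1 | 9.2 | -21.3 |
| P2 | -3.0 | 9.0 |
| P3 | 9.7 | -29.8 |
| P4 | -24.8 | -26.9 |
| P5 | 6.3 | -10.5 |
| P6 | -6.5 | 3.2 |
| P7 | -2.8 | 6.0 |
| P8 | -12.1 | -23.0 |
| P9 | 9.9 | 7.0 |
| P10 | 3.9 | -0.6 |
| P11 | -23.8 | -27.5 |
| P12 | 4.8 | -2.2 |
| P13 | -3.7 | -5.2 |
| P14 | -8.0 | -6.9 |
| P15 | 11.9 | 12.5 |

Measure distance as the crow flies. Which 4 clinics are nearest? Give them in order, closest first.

P12, P10, P5, P13

Distances from (4.3, -3.3):
P1: 18.66 km
P2: 14.30 km
P3: 27.04 km
P4: 37.47 km
P5: 7.47 km
P6: 12.61 km
P7: 11.70 km
P8: 25.63 km
P9: 11.72 km
P10: 2.73 km
P11: 37.08 km
P12: 1.21 km
P13: 8.22 km
P14: 12.82 km
P15: 17.53 km
Sorted: P12 (1.21 km) < P10 (2.73 km) < P5 (7.47 km) < P13 (8.22 km) < P7 (11.70 km) < P9 (11.72 km) < …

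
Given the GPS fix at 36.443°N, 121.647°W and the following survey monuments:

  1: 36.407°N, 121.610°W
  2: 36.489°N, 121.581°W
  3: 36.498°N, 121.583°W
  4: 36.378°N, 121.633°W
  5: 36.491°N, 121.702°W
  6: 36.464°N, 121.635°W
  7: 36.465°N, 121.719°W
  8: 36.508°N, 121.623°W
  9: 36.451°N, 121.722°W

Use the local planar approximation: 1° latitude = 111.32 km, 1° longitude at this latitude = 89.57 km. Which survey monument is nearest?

Distances from 36.443°N, 121.647°W:
1: √((-0.036·111.32)² + (0.037·89.57)²) = √(16.06022 + 10.98319) = 5.200 km
2: √((0.046·111.32)² + (0.066·89.57)²) = √(26.22177 + 34.94725) = 7.821 km
3: √((0.055·111.32)² + (0.064·89.57)²) = √(37.48623 + 32.86133) = 8.387 km
4: √((-0.065·111.32)² + (0.014·89.57)²) = √(52.35680 + 1.57247) = 7.344 km
5: √((0.048·111.32)² + (-0.055·89.57)²) = √(28.55150 + 24.26892) = 7.268 km
6: √((0.021·111.32)² + (0.012·89.57)²) = √(5.46493 + 1.15528) = 2.573 km
7: √((0.022·111.32)² + (-0.072·89.57)²) = √(5.99780 + 41.59012) = 6.898 km
8: √((0.065·111.32)² + (0.024·89.57)²) = √(52.35680 + 4.62112) = 7.548 km
9: √((0.008·111.32)² + (-0.075·89.57)²) = √(0.79310 + 45.12817) = 6.777 km
Minimum: 6 at 2.573 km.

6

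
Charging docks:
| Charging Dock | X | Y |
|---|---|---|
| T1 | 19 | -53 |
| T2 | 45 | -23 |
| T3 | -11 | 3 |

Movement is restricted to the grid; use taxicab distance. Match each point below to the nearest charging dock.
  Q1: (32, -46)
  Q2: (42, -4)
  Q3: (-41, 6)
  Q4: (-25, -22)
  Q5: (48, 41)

Q1→T1; Q2→T2; Q3→T3; Q4→T3; Q5→T2

Q1 at (32, -46):
  T1: 20
  T2: 36
  T3: 92
  → nearest: T1 (20)
Q2 at (42, -4):
  T1: 72
  T2: 22
  T3: 60
  → nearest: T2 (22)
Q3 at (-41, 6):
  T1: 119
  T2: 115
  T3: 33
  → nearest: T3 (33)
Q4 at (-25, -22):
  T1: 75
  T2: 71
  T3: 39
  → nearest: T3 (39)
Q5 at (48, 41):
  T1: 123
  T2: 67
  T3: 97
  → nearest: T2 (67)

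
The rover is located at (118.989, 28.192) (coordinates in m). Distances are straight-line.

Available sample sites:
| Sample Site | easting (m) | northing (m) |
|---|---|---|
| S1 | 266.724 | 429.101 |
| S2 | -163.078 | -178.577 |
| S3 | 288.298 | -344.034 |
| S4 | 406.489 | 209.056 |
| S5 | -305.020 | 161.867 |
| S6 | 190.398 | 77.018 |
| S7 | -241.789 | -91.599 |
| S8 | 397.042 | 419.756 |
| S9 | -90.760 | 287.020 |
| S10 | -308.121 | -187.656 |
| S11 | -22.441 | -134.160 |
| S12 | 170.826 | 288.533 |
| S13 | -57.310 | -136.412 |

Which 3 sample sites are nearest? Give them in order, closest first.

S6, S11, S13

Distances from (118.989, 28.192):
S1: √((147.735)² + (400.909)²) = √(21825.63022 + 160728.02628) = 427.263 m
S2: √((-282.067)² + (-206.769)²) = √(79561.79249 + 42753.41936) = 349.736 m
S3: √((169.309)² + (-372.226)²) = √(28665.53748 + 138552.19508) = 408.923 m
S4: √((287.500)² + (180.864)²) = √(82656.25000 + 32711.78650) = 339.659 m
S5: √((-424.009)² + (133.675)²) = √(179783.63208 + 17869.00562) = 444.581 m
S6: √((71.409)² + (48.826)²) = √(5099.24528 + 2383.97828) = 86.506 m
S7: √((-360.778)² + (-119.791)²) = √(130160.76528 + 14349.88368) = 380.146 m
S8: √((278.053)² + (391.564)²) = √(77313.47081 + 153322.36610) = 480.246 m
S9: √((-209.749)² + (258.828)²) = √(43994.64300 + 66991.93358) = 333.146 m
S10: √((-427.110)² + (-215.848)²) = √(182422.95210 + 46590.35910) = 478.553 m
S11: √((-141.430)² + (-162.352)²) = √(20002.44490 + 26358.17190) = 215.315 m
S12: √((51.837)² + (260.341)²) = √(2687.07457 + 67777.43628) = 265.452 m
S13: √((-176.299)² + (-164.604)²) = √(31081.33740 + 27094.47682) = 241.197 m
Sorted: S6 (86.506 m) < S11 (215.315 m) < S13 (241.197 m) < S12 (265.452 m) < S9 (333.146 m) < …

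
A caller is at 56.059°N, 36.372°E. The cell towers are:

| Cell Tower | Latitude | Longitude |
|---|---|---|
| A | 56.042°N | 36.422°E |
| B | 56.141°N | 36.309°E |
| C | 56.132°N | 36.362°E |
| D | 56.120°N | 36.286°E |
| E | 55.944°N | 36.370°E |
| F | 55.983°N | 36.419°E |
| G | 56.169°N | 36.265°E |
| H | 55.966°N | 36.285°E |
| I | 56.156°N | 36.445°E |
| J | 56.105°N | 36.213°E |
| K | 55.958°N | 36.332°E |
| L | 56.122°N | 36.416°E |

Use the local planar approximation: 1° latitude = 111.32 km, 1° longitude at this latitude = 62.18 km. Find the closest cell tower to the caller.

Distances from 56.059°N, 36.372°E:
A: 3.640 km
B: 9.933 km
C: 8.150 km
D: 8.643 km
E: 12.802 km
F: 8.951 km
G: 13.936 km
H: 11.681 km
I: 11.713 km
J: 11.134 km
K: 11.515 km
L: 7.528 km
Minimum: A at 3.640 km.

A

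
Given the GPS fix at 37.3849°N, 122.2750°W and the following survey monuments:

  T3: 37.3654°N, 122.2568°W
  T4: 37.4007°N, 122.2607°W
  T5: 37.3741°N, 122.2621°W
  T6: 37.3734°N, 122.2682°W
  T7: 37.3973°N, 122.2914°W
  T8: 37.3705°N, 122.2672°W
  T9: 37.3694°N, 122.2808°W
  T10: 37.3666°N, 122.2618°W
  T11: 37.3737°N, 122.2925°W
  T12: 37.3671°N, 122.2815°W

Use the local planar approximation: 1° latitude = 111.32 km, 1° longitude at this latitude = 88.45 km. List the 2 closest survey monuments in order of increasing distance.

T6, T5

Distances from 37.3849°N, 122.2750°W:
T3: √((-0.0195·111.32)² + (0.0182·88.45)²) = √(4.712112 + 2.591424) = 2.7025 km
T4: √((0.0158·111.32)² + (0.0143·88.45)²) = √(3.093574 + 1.599808) = 2.1664 km
T5: √((-0.0108·111.32)² + (0.0129·88.45)²) = √(1.445419 + 1.301892) = 1.6575 km
T6: √((-0.0115·111.32)² + (0.0068·88.45)²) = √(1.638861 + 0.361754) = 1.4144 km
T7: √((0.0124·111.32)² + (-0.0164·88.45)²) = √(1.905416 + 2.104182) = 2.0024 km
T8: √((-0.0144·111.32)² + (0.0078·88.45)²) = √(2.569635 + 0.475976) = 1.7452 km
T9: √((-0.0155·111.32)² + (-0.0058·88.45)²) = √(2.977212 + 0.263179) = 1.8001 km
T10: √((-0.0183·111.32)² + (0.0132·88.45)²) = √(4.150005 + 1.363150) = 2.3480 km
T11: √((-0.0112·111.32)² + (-0.0175·88.45)²) = √(1.554470 + 2.395917) = 1.9876 km
T12: √((-0.0178·111.32)² + (-0.0065·88.45)²) = √(3.926326 + 0.330539) = 2.0632 km
Sorted: T6 (1.4144 km) < T5 (1.6575 km) < T8 (1.7452 km) < T9 (1.8001 km) < …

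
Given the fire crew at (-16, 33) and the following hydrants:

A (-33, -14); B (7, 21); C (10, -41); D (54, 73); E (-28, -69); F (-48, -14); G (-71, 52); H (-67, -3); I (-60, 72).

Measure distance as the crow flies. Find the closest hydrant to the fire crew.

B

Distances from (-16, 33):
A: 50.0
B: 25.9
C: 78.4
D: 80.6
E: 102.7
F: 56.9
G: 58.2
H: 62.4
I: 58.8
Minimum: B at 25.9.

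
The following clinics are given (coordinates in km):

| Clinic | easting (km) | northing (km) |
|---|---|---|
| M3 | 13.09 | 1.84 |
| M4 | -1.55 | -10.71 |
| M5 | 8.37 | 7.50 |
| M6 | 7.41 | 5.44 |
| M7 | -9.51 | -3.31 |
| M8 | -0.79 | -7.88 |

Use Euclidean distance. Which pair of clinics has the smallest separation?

Pairwise distances:
M3–M4: 19.28 km
M3–M5: 7.37 km
M3–M6: 6.72 km
M3–M7: 23.18 km
M3–M8: 16.94 km
M4–M5: 20.74 km
M4–M6: 18.47 km
M4–M7: 10.87 km
M4–M8: 2.93 km
M5–M6: 2.27 km
M5–M7: 20.89 km
M5–M8: 17.90 km
M6–M7: 19.05 km
M6–M8: 15.64 km
M7–M8: 9.84 km
Closest pair: M5–M6 at 2.27 km.

M5 and M6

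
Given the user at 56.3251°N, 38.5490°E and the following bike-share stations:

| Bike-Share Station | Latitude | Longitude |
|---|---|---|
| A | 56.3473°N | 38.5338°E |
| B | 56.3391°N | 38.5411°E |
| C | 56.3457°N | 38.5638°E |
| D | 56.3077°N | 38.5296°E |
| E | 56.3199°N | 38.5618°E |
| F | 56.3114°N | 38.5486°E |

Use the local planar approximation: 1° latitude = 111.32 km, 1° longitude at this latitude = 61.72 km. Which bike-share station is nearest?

E

Distances from 56.3251°N, 38.5490°E:
A: 2.6434 km
B: 1.6330 km
C: 2.4684 km
D: 2.2772 km
E: 0.9794 km
F: 1.5253 km
Minimum: E at 0.9794 km.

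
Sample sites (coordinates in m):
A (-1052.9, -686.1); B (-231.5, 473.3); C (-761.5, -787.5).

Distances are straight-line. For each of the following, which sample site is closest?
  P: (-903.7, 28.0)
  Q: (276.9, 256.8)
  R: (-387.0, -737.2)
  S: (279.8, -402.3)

P→A; Q→B; R→C; S→B

P at (-903.7, 28.0):
  A: √((-149.2)² + (-714.1)²) = √(22260.640 + 509938.810) = 729.5 m
  B: √((672.2)² + (445.3)²) = √(451852.840 + 198292.090) = 806.3 m
  C: √((142.2)² + (-815.5)²) = √(20220.840 + 665040.250) = 827.8 m
  → nearest: A (729.5 m)
Q at (276.9, 256.8):
  A: √((-1329.8)² + (-942.9)²) = √(1768368.040 + 889060.410) = 1630.2 m
  B: √((-508.4)² + (216.5)²) = √(258470.560 + 46872.250) = 552.6 m
  C: √((-1038.4)² + (-1044.3)²) = √(1078274.560 + 1090562.490) = 1472.7 m
  → nearest: B (552.6 m)
R at (-387.0, -737.2):
  A: √((-665.9)² + (51.1)²) = √(443422.810 + 2611.210) = 667.9 m
  B: √((155.5)² + (1210.5)²) = √(24180.250 + 1465310.250) = 1220.4 m
  C: √((-374.5)² + (-50.3)²) = √(140250.250 + 2530.090) = 377.9 m
  → nearest: C (377.9 m)
S at (279.8, -402.3):
  A: √((-1332.7)² + (-283.8)²) = √(1776089.290 + 80542.440) = 1362.6 m
  B: √((-511.3)² + (875.6)²) = √(261427.690 + 766675.360) = 1014.0 m
  C: √((-1041.3)² + (-385.2)²) = √(1084305.690 + 148379.040) = 1110.3 m
  → nearest: B (1014.0 m)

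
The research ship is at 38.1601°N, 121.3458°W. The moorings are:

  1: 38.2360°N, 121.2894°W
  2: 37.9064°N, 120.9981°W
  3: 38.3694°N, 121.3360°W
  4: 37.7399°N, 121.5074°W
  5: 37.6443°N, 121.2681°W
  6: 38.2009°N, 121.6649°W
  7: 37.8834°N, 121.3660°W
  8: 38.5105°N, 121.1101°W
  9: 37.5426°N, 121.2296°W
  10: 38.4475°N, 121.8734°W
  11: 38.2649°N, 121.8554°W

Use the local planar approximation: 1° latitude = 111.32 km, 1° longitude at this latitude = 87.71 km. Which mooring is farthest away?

9

Distances from 38.1601°N, 121.3458°W:
1: √((0.0759·111.32)² + (0.0564·87.71)²) = √(71.388778 + 24.471266) = 9.7908 km
2: √((-0.2537·111.32)² + (0.3477·87.71)²) = √(797.604012 + 930.052797) = 41.5651 km
3: √((0.2093·111.32)² + (0.0098·87.71)²) = √(542.856262 + 0.738840) = 23.3151 km
4: √((-0.4202·111.32)² + (-0.1616·87.71)²) = √(2188.056295 + 200.900462) = 48.8770 km
5: √((-0.5158·111.32)² + (0.0777·87.71)²) = √(3296.925024 + 46.445138) = 57.8219 km
6: √((0.0408·111.32)² + (-0.3191·87.71)²) = √(20.628456 + 783.342754) = 28.3544 km
7: √((-0.2767·111.32)² + (-0.0202·87.71)²) = √(948.778235 + 3.139070) = 30.8532 km
8: √((0.3504·111.32)² + (0.2357·87.71)²) = √(1521.509227 + 427.383142) = 44.1463 km
9: √((-0.6175·111.32)² + (0.1162·87.71)²) = √(4725.201348 + 103.874866) = 69.4916 km
10: √((0.2874·111.32)² + (-0.5276·87.71)²) = √(1023.575596 + 2141.449295) = 56.2586 km
11: √((0.1048·111.32)² + (-0.5096·87.71)²) = √(136.103396 + 1997.823239) = 46.1944 km
Maximum: 9 at 69.4916 km.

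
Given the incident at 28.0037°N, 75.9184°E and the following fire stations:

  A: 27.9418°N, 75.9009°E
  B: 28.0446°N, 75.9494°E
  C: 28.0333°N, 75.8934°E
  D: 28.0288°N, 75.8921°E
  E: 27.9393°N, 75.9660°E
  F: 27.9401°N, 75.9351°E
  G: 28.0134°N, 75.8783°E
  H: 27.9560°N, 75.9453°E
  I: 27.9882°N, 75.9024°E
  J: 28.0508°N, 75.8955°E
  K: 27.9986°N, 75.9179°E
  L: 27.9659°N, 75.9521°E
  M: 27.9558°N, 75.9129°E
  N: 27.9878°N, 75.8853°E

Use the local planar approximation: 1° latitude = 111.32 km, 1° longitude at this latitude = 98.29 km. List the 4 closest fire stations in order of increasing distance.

K, I, N, D

Distances from 28.0037°N, 75.9184°E:
A: 7.1021 km
B: 5.4785 km
C: 4.1104 km
D: 3.8065 km
E: 8.5606 km
F: 7.2677 km
G: 4.0867 km
H: 5.9318 km
I: 2.3346 km
J: 5.7059 km
K: 0.5699 km
L: 5.3552 km
M: 5.3596 km
N: 3.7037 km
Sorted: K (0.5699 km) < I (2.3346 km) < N (3.7037 km) < D (3.8065 km) < G (4.0867 km) < C (4.1104 km) < …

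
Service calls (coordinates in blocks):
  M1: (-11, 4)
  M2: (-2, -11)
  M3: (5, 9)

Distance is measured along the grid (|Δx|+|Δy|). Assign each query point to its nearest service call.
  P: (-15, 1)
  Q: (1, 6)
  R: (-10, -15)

P at (-15, 1):
  M1: |4| + |3| = 4 + 3 = 7 blocks
  M2: |13| + |-12| = 13 + 12 = 25 blocks
  M3: |20| + |8| = 20 + 8 = 28 blocks
  → nearest: M1 (7 blocks)
Q at (1, 6):
  M1: |-12| + |-2| = 12 + 2 = 14 blocks
  M2: |-3| + |-17| = 3 + 17 = 20 blocks
  M3: |4| + |3| = 4 + 3 = 7 blocks
  → nearest: M3 (7 blocks)
R at (-10, -15):
  M1: |-1| + |19| = 1 + 19 = 20 blocks
  M2: |8| + |4| = 8 + 4 = 12 blocks
  M3: |15| + |24| = 15 + 24 = 39 blocks
  → nearest: M2 (12 blocks)

P→M1; Q→M3; R→M2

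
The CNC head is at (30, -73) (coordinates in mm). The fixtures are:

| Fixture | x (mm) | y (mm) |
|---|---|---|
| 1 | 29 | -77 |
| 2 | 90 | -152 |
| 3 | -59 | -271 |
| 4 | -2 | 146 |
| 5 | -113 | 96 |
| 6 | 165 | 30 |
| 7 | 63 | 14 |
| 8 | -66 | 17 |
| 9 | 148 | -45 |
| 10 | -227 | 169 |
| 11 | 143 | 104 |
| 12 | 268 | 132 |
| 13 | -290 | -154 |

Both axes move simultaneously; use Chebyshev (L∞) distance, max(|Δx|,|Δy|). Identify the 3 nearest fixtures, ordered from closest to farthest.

1, 2, 7

Distances from (30, -73):
1: 4 mm
2: 79 mm
3: 198 mm
4: 219 mm
5: 169 mm
6: 135 mm
7: 87 mm
8: 96 mm
9: 118 mm
10: 257 mm
11: 177 mm
12: 238 mm
13: 320 mm
Sorted: 1 (4 mm) < 2 (79 mm) < 7 (87 mm) < 8 (96 mm) < 9 (118 mm) < …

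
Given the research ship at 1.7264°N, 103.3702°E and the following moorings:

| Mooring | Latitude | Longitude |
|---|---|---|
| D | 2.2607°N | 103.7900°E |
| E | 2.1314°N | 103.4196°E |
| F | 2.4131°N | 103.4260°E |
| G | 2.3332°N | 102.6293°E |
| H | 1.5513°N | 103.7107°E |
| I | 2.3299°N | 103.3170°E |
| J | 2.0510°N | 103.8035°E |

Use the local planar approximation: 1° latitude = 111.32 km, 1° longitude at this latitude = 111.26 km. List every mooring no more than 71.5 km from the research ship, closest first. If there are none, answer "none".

H, E, J, I

Distances from 1.7264°N, 103.3702°E:
D: 75.6254 km
E: 45.4184 km
F: 76.6951 km
G: 106.5739 km
H: 42.6045 km
I: 67.4419 km
J: 60.2479 km
Threshold 71.5 km: H (42.6045 km), E (45.4184 km), J (60.2479 km), I (67.4419 km) are within range.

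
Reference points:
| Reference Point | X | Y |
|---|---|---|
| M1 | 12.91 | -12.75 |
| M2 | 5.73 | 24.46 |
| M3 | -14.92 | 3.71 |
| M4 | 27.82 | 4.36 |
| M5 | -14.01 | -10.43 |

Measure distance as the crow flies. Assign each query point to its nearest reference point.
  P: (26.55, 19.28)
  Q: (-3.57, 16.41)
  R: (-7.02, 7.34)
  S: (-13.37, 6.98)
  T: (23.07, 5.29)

P at (26.55, 19.28):
  M1: √((-13.64)² + (-32.03)²) = √(186.0496 + 1025.9209) = 34.81
  M2: √((-20.82)² + (5.18)²) = √(433.4724 + 26.8324) = 21.45
  M3: √((-41.47)² + (-15.57)²) = √(1719.7609 + 242.4249) = 44.30
  M4: √((1.27)² + (-14.92)²) = √(1.6129 + 222.6064) = 14.97
  M5: √((-40.56)² + (-29.71)²) = √(1645.1136 + 882.6841) = 50.28
  → nearest: M4 (14.97)
Q at (-3.57, 16.41):
  M1: √((16.48)² + (-29.16)²) = √(271.5904 + 850.3056) = 33.49
  M2: √((9.30)² + (8.05)²) = √(86.4900 + 64.8025) = 12.30
  M3: √((-11.35)² + (-12.70)²) = √(128.8225 + 161.2900) = 17.03
  M4: √((31.39)² + (-12.05)²) = √(985.3321 + 145.2025) = 33.62
  M5: √((-10.44)² + (-26.84)²) = √(108.9936 + 720.3856) = 28.80
  → nearest: M2 (12.30)
R at (-7.02, 7.34):
  M1: √((19.93)² + (-20.09)²) = √(397.2049 + 403.6081) = 28.30
  M2: √((12.75)² + (17.12)²) = √(162.5625 + 293.0944) = 21.35
  M3: √((-7.90)² + (-3.63)²) = √(62.4100 + 13.1769) = 8.69
  M4: √((34.84)² + (-2.98)²) = √(1213.8256 + 8.8804) = 34.97
  M5: √((-6.99)² + (-17.77)²) = √(48.8601 + 315.7729) = 19.10
  → nearest: M3 (8.69)
S at (-13.37, 6.98):
  M1: √((26.28)² + (-19.73)²) = √(690.6384 + 389.2729) = 32.86
  M2: √((19.10)² + (17.48)²) = √(364.8100 + 305.5504) = 25.89
  M3: √((-1.55)² + (-3.27)²) = √(2.4025 + 10.6929) = 3.62
  M4: √((41.19)² + (-2.62)²) = √(1696.6161 + 6.8644) = 41.27
  M5: √((-0.64)² + (-17.41)²) = √(0.4096 + 303.1081) = 17.42
  → nearest: M3 (3.62)
T at (23.07, 5.29):
  M1: √((-10.16)² + (-18.04)²) = √(103.2256 + 325.4416) = 20.70
  M2: √((-17.34)² + (19.17)²) = √(300.6756 + 367.4889) = 25.85
  M3: √((-37.99)² + (-1.58)²) = √(1443.2401 + 2.4964) = 38.02
  M4: √((4.75)² + (-0.93)²) = √(22.5625 + 0.8649) = 4.84
  M5: √((-37.08)² + (-15.72)²) = √(1374.9264 + 247.1184) = 40.27
  → nearest: M4 (4.84)

P→M4; Q→M2; R→M3; S→M3; T→M4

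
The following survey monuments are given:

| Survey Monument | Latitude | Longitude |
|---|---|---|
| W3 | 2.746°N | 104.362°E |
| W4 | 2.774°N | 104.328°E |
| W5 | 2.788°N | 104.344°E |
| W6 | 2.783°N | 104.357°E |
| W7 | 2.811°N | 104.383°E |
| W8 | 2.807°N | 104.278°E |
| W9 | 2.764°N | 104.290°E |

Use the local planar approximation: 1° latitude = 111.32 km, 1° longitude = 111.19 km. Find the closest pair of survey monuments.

Pairwise distances:
W3–W4: 4.900 km
W3–W5: 5.086 km
W3–W6: 4.156 km
W3–W7: 7.603 km
W3–W8: 11.548 km
W3–W9: 8.253 km
W4–W5: 2.365 km
W4–W6: 3.377 km
W4–W7: 7.373 km
W4–W8: 6.664 km
W4–W9: 4.369 km
W5–W6: 1.549 km
W5–W7: 5.036 km
W5–W8: 7.637 km
W5–W9: 6.572 km
W6–W7: 4.251 km
W6–W8: 9.181 km
W6–W9: 7.744 km
W7–W8: 11.683 km
W7–W9: 11.589 km
W8–W9: 4.969 km
Closest pair: W5–W6 at 1.549 km.

W5 and W6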